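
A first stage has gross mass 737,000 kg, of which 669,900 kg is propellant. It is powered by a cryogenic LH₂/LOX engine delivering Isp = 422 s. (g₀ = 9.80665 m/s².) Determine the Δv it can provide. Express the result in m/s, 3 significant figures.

v_e = Isp · g₀ = 422 × 9.80665 = 4138.4 m/s.
m_f = m₀ − m_prop = 737,000 − 669,900 = 67,100 kg.
Δv = v_e · ln(m₀/m_f) = 4138.4 × ln(10.98) = 4138.4 × 2.3964 ≈ 9917.3 m/s.

Δv ≈ 9920 m/s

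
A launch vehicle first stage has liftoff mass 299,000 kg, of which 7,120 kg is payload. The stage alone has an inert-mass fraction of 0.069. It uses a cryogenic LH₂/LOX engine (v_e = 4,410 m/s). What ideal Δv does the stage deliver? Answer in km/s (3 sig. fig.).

Stage wet mass = m₀ − payload = 299,000 − 7,120 = 291,880 kg.
Stage dry mass = ε × stage wet mass = 0.069 × 291,880 = 20,139.7 kg.
Burnout mass m_f = stage dry + payload = 20,139.7 + 7,120 = 27,259.7 kg.
By the Tsiolkovsky rocket equation, Δv = v_e · ln(299,000/27,259.7) = 4410.0 × ln(10.97) = 4410.0 × 2.3950 ≈ 10562 m/s.

Δv ≈ 10.6 km/s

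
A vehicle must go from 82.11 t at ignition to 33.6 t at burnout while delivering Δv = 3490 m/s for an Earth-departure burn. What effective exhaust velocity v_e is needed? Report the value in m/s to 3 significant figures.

ln(m₀/m_f) = ln(82110/33600) = ln(2.444) = 0.8935.
v_e = Δv / ln(m₀/m_f) = 3490 / 0.8935 = 3905.8 m/s.

v_e ≈ 3910 m/s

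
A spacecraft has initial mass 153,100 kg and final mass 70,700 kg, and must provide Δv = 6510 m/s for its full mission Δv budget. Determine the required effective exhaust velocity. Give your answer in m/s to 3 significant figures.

ln(m₀/m_f) = ln(153100/70700) = ln(2.165) = 0.7726.
v_e = Δv / ln(m₀/m_f) = 6510 / 0.7726 = 8425.6 m/s.

v_e ≈ 8430 m/s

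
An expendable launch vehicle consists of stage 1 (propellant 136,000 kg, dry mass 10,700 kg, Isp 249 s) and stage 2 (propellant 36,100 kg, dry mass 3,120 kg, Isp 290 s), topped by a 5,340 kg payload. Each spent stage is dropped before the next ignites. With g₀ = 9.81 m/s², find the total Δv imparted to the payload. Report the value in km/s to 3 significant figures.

Δv ≈ 7.76 km/s

Ignition mass of stage 1 = 136,000+10,700 + 36,100+3,120 + 5,340 = 191,260 kg.
Stage 1: m₀ = 191,260 kg, m_f = 191,260 − 136,000 = 55,260 kg; Δv = 249×9.81×ln(3.461) = 2442.7×1.2416 ≈ 3033 m/s.
Stage 2: m₀ = 44,560 kg, m_f = 44,560 − 36,100 = 8,460 kg; Δv = 290×9.81×ln(5.267) = 2844.9×1.6615 ≈ 4727 m/s.
Total Δv = 3033 + 4727 = 7760 m/s.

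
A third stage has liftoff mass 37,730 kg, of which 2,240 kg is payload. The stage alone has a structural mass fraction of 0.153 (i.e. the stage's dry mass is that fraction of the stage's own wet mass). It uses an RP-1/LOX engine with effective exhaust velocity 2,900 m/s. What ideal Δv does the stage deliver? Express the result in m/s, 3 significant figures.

Stage wet mass = m₀ − payload = 37,730 − 2,240 = 35,490 kg.
Stage dry mass = ε × stage wet mass = 0.153 × 35,490 = 5,429.97 kg.
Burnout mass m_f = stage dry + payload = 5,429.97 + 2,240 = 7,669.97 kg.
Δv = v_e · ln(37,730/7,669.97) = 2900.0 × ln(4.919) = 2900.0 × 1.5931 ≈ 4620 m/s.

Δv ≈ 4620 m/s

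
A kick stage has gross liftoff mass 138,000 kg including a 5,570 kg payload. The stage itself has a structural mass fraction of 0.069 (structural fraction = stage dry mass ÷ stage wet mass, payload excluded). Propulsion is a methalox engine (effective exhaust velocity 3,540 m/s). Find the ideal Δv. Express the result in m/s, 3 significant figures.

Stage wet mass = m₀ − payload = 138,000 − 5,570 = 132,430 kg.
Stage dry mass = ε × stage wet mass = 0.069 × 132,430 = 9,137.67 kg.
Burnout mass m_f = stage dry + payload = 9,137.67 + 5,570 = 14,707.67 kg.
From the ideal rocket equation, Δv = v_e · ln(138,000/14,707.67) = 3540.0 × ln(9.383) = 3540.0 × 2.2389 ≈ 7926 m/s.

Δv ≈ 7930 m/s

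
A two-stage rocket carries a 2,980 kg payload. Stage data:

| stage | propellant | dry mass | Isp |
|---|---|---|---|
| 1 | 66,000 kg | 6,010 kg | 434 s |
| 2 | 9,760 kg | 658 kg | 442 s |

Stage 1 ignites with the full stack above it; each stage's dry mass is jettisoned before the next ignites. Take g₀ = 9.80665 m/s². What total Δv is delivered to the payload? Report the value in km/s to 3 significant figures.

Δv ≈ 12.0 km/s

Ignition mass of stage 1 = 66,000+6,010 + 9,760+658 + 2,980 = 85,408 kg.
Stage 1: m₀ = 85,408 kg, m_f = 85,408 − 66,000 = 19,408 kg; Δv = 434×9.80665×ln(4.401) = 4256.1×1.4818 ≈ 6306 m/s.
Stage 2: m₀ = 13,398 kg, m_f = 13,398 − 9,760 = 3,638 kg; Δv = 442×9.80665×ln(3.683) = 4334.5×1.3037 ≈ 5651 m/s.
Total Δv = 6306 + 5651 = 11957 m/s.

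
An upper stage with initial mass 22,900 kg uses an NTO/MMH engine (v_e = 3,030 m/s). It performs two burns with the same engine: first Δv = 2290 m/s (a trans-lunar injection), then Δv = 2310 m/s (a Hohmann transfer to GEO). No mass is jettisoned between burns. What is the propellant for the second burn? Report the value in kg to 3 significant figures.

After the first burn: m = 22900 × exp(−2290/3030.0) = 22900 × 0.46965 = 10,755 kg.
After the second burn: m = 10,755 × exp(−2310/3030.0) = 10,755 × 0.46656 = 5,017.85 kg.
Second-burn propellant = 10,755 − 5,017.85 = 5,737.15 kg.

propellant for the second burn ≈ 5740 kg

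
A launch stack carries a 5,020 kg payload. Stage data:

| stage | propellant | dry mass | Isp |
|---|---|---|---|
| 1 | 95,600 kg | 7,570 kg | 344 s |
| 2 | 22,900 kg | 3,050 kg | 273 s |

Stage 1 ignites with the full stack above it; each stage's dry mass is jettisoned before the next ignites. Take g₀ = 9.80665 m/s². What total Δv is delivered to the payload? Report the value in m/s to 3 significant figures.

Δv ≈ 7810 m/s

Ignition mass of stage 1 = 95,600+7,570 + 22,900+3,050 + 5,020 = 134,140 kg.
Stage 1: m₀ = 134,140 kg, m_f = 134,140 − 95,600 = 38,540 kg; Δv = 344×9.80665×ln(3.481) = 3373.5×1.2472 ≈ 4207 m/s.
Stage 2: m₀ = 30,970 kg, m_f = 30,970 − 22,900 = 8,070 kg; Δv = 273×9.80665×ln(3.838) = 2677.2×1.3449 ≈ 3600 m/s.
Total Δv = 4207 + 3600 = 7807 m/s.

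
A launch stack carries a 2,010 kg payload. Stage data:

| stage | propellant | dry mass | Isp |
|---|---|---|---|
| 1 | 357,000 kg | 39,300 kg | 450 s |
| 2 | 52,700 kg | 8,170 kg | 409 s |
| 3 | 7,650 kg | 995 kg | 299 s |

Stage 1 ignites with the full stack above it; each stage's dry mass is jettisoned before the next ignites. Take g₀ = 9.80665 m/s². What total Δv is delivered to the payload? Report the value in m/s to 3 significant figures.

Δv ≈ 15400 m/s

Ignition mass of stage 1 = 357,000+39,300 + 52,700+8,170 + 7,650+995 + 2,010 = 467,825 kg.
Stage 1: m₀ = 467,825 kg, m_f = 467,825 − 357,000 = 110,825 kg; Δv = 450×9.80665×ln(4.221) = 4413.0×1.4401 ≈ 6355 m/s.
Stage 2: m₀ = 71,525 kg, m_f = 71,525 − 52,700 = 18,825 kg; Δv = 409×9.80665×ln(3.799) = 4010.9×1.3349 ≈ 5354 m/s.
Stage 3: m₀ = 10,655 kg, m_f = 10,655 − 7,650 = 3,005 kg; Δv = 299×9.80665×ln(3.546) = 2932.2×1.2658 ≈ 3711 m/s.
Total Δv = 6355 + 5354 + 3711 = 15420 m/s.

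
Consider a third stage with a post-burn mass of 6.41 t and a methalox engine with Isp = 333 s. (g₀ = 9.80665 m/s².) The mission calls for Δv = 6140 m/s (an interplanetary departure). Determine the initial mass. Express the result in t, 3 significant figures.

initial mass ≈ 42.0 t

v_e = Isp · g₀ = 333 × 9.80665 = 3265.6 m/s.
m₀/m_f = exp(Δv / v_e) = exp(6140 / 3265.6) = exp(1.8802) = 6.5548.
m₀ = m_f × 6.5548 = 6.41 × 6.5548 = 42.0163 t.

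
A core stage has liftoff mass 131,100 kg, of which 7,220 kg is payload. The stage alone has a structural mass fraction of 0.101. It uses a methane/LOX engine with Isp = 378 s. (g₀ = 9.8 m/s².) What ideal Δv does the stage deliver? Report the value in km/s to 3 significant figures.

Δv ≈ 7.02 km/s

Stage wet mass = m₀ − payload = 131,100 − 7,220 = 123,880 kg.
Stage dry mass = ε × stage wet mass = 0.101 × 123,880 = 12,511.9 kg.
Burnout mass m_f = stage dry + payload = 12,511.9 + 7,220 = 19,731.9 kg.
v_e = Isp · g₀ = 378 × 9.8 = 3704.4 m/s.
Using Δv = v_e ln(m₀/m_f): Δv = v_e · ln(131,100/19,731.9) = 3704.4 × ln(6.644) = 3704.4 × 1.8937 ≈ 7015 m/s.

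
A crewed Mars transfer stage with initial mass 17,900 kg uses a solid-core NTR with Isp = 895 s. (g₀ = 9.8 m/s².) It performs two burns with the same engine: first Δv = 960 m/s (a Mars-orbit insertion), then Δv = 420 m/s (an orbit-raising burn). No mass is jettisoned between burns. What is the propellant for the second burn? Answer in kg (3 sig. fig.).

propellant for the second burn ≈ 750 kg

v_e = Isp · g₀ = 895 × 9.8 = 8771.0 m/s.
After the first burn: m = 17900 × exp(−960/8771.0) = 17900 × 0.89633 = 16,044.3 kg.
After the second burn: m = 16,044.3 × exp(−420/8771.0) = 16,044.3 × 0.95324 = 15,294.1 kg.
Second-burn propellant = 16,044.3 − 15,294.1 = 750.2 kg.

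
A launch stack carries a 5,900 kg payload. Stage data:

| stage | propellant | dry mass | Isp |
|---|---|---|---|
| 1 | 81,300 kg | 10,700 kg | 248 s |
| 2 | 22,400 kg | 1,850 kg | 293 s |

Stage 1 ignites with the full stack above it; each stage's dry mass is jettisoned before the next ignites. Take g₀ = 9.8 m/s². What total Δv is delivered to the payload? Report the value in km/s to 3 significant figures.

Ignition mass of stage 1 = 81,300+10,700 + 22,400+1,850 + 5,900 = 122,150 kg.
Stage 1: m₀ = 122,150 kg, m_f = 122,150 − 81,300 = 40,850 kg; Δv = 248×9.8×ln(2.99) = 2430.4×1.0953 ≈ 2662 m/s.
Stage 2: m₀ = 30,150 kg, m_f = 30,150 − 22,400 = 7,750 kg; Δv = 293×9.8×ln(3.89) = 2871.4×1.3585 ≈ 3901 m/s.
Total Δv = 2662 + 3901 = 6563 m/s.

Δv ≈ 6.56 km/s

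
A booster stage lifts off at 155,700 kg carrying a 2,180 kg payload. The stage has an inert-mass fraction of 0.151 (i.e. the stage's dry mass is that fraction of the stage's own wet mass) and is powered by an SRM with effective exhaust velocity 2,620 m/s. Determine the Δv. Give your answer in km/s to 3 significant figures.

Stage wet mass = m₀ − payload = 155,700 − 2,180 = 153,520 kg.
Stage dry mass = ε × stage wet mass = 0.151 × 153,520 = 23,181.5 kg.
Burnout mass m_f = stage dry + payload = 23,181.5 + 2,180 = 25,361.5 kg.
Rocket equation: Δv = v_e · ln(155,700/25,361.5) = 2620.0 × ln(6.139) = 2620.0 × 1.8147 ≈ 4755 m/s.

Δv ≈ 4.75 km/s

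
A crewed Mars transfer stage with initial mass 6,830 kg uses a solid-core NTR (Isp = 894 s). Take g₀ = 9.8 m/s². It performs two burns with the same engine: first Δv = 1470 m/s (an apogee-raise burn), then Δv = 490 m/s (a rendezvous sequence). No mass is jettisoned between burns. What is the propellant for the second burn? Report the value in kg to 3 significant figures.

v_e = Isp · g₀ = 894 × 9.8 = 8761.2 m/s.
After the first burn: m = 6830 × exp(−1470/8761.2) = 6830 × 0.84554 = 5,775.04 kg.
After the second burn: m = 5,775.04 × exp(−490/8761.2) = 5,775.04 × 0.94561 = 5,460.94 kg.
Second-burn propellant = 5,775.04 − 5,460.94 = 314.1 kg.

propellant for the second burn ≈ 314 kg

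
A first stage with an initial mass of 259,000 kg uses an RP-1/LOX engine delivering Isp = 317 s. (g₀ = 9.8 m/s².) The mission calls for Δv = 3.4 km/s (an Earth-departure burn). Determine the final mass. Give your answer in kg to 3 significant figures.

v_e = Isp · g₀ = 317 × 9.8 = 3106.6 m/s.
By the Tsiolkovsky rocket equation, m₀/m_f = exp(Δv / v_e) = exp(3400 / 3106.6) = exp(1.0944) = 2.9875.
m_f = m₀ / 2.9875 = 259,000 / 2.9875 = 86,694.6 kg.

final mass ≈ 86700 kg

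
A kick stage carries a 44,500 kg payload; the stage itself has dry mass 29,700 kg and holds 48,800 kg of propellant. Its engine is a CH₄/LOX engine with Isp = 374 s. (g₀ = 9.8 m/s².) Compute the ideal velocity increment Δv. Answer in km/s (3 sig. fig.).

Δv ≈ 1.85 km/s

v_e = Isp · g₀ = 374 × 9.8 = 3665.2 m/s.
m₀ = payload + dry + propellant = 44,500 + 29,700 + 48,800 = 123,000 kg.
m_f = payload + dry = 44,500 + 29,700 = 74,200 kg.
By the Tsiolkovsky rocket equation, Δv = v_e · ln(m₀/m_f) = 3665.2 × ln(1.658) = 3665.2 × 0.5054 ≈ 1852.5 m/s.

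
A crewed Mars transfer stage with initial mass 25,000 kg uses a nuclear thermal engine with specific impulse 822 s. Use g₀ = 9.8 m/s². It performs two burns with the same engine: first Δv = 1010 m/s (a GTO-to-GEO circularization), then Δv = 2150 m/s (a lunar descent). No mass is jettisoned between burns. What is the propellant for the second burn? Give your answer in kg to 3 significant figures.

v_e = Isp · g₀ = 822 × 9.8 = 8055.6 m/s.
After the first burn: m = 25000 × exp(−1010/8055.6) = 25000 × 0.88216 = 22,054 kg.
After the second burn: m = 22,054 × exp(−2150/8055.6) = 22,054 × 0.76575 = 16,887.9 kg.
Second-burn propellant = 22,054 − 16,887.9 = 5,166.1 kg.

propellant for the second burn ≈ 5170 kg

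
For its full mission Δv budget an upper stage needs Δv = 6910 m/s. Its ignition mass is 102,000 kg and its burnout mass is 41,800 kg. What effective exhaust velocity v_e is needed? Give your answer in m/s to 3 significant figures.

ln(m₀/m_f) = ln(102000/41800) = ln(2.44) = 0.8921.
v_e = Δv / ln(m₀/m_f) = 6910 / 0.8921 = 7746.0 m/s.

v_e ≈ 7750 m/s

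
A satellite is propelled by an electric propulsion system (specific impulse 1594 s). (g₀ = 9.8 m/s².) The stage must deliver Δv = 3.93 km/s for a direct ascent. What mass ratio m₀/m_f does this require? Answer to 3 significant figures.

v_e = Isp · g₀ = 1594 × 9.8 = 15621.2 m/s.
From the ideal rocket equation, m₀/m_f = exp(Δv / v_e) = exp(3930 / 15621.2) = exp(0.2516) = 1.2861.

mass ratio ≈ 1.29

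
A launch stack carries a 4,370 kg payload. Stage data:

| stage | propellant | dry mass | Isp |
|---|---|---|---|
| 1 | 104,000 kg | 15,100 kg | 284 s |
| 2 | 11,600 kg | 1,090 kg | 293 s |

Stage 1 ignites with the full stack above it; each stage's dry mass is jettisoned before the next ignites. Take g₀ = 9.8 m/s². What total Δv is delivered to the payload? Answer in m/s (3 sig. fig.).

Δv ≈ 7290 m/s

Ignition mass of stage 1 = 104,000+15,100 + 11,600+1,090 + 4,370 = 136,160 kg.
Stage 1: m₀ = 136,160 kg, m_f = 136,160 − 104,000 = 32,160 kg; Δv = 284×9.8×ln(4.234) = 2783.2×1.4431 ≈ 4016 m/s.
Stage 2: m₀ = 17,060 kg, m_f = 17,060 − 11,600 = 5,460 kg; Δv = 293×9.8×ln(3.125) = 2871.4×1.1393 ≈ 3271 m/s.
Total Δv = 4016 + 3271 = 7287 m/s.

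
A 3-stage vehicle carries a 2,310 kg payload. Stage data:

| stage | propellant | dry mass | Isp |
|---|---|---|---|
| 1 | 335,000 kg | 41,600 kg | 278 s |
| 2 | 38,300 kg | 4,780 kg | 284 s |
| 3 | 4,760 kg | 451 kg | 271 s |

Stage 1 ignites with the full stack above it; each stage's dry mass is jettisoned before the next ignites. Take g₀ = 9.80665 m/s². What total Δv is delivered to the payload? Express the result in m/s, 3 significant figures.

Δv ≈ 10800 m/s

Ignition mass of stage 1 = 335,000+41,600 + 38,300+4,780 + 4,760+451 + 2,310 = 427,201 kg.
Stage 1: m₀ = 427,201 kg, m_f = 427,201 − 335,000 = 92,201 kg; Δv = 278×9.80665×ln(4.633) = 2726.2×1.5333 ≈ 4180 m/s.
Stage 2: m₀ = 50,601 kg, m_f = 50,601 − 38,300 = 12,301 kg; Δv = 284×9.80665×ln(4.114) = 2785.1×1.4143 ≈ 3939 m/s.
Stage 3: m₀ = 7,521 kg, m_f = 7,521 − 4,760 = 2,761 kg; Δv = 271×9.80665×ln(2.724) = 2657.6×1.0021 ≈ 2663 m/s.
Total Δv = 4180 + 3939 + 2663 = 10782 m/s.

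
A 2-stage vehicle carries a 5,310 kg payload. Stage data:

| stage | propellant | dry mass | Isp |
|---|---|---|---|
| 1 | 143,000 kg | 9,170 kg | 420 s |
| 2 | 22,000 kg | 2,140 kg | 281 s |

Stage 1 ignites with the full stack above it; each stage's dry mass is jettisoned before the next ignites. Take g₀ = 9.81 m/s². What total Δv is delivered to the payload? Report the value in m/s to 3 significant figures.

Δv ≈ 10200 m/s

Ignition mass of stage 1 = 143,000+9,170 + 22,000+2,140 + 5,310 = 181,620 kg.
Stage 1: m₀ = 181,620 kg, m_f = 181,620 − 143,000 = 38,620 kg; Δv = 420×9.81×ln(4.703) = 4120.2×1.5481 ≈ 6379 m/s.
Stage 2: m₀ = 29,450 kg, m_f = 29,450 − 22,000 = 7,450 kg; Δv = 281×9.81×ln(3.953) = 2756.6×1.3745 ≈ 3789 m/s.
Total Δv = 6379 + 3789 = 10168 m/s.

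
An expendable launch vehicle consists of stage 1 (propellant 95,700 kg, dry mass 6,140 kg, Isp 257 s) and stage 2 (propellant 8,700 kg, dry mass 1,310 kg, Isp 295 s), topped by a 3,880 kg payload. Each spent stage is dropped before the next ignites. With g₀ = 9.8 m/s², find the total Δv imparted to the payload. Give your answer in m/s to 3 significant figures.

Δv ≈ 7260 m/s

Ignition mass of stage 1 = 95,700+6,140 + 8,700+1,310 + 3,880 = 115,730 kg.
Stage 1: m₀ = 115,730 kg, m_f = 115,730 − 95,700 = 20,030 kg; Δv = 257×9.8×ln(5.778) = 2518.6×1.7540 ≈ 4418 m/s.
Stage 2: m₀ = 13,890 kg, m_f = 13,890 − 8,700 = 5,190 kg; Δv = 295×9.8×ln(2.676) = 2891.0×0.9844 ≈ 2846 m/s.
Total Δv = 4418 + 2846 = 7264 m/s.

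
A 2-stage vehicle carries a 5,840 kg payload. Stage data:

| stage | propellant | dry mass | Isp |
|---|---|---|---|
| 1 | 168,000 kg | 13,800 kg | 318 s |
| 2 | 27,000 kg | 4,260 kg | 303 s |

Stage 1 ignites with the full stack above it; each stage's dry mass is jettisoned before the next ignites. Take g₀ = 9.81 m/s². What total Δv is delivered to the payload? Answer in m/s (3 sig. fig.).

Δv ≈ 8420 m/s

Ignition mass of stage 1 = 168,000+13,800 + 27,000+4,260 + 5,840 = 218,900 kg.
Stage 1: m₀ = 218,900 kg, m_f = 218,900 − 168,000 = 50,900 kg; Δv = 318×9.81×ln(4.301) = 3119.6×1.4588 ≈ 4551 m/s.
Stage 2: m₀ = 37,100 kg, m_f = 37,100 − 27,000 = 10,100 kg; Δv = 303×9.81×ln(3.673) = 2972.4×1.3011 ≈ 3867 m/s.
Total Δv = 4551 + 3867 = 8418 m/s.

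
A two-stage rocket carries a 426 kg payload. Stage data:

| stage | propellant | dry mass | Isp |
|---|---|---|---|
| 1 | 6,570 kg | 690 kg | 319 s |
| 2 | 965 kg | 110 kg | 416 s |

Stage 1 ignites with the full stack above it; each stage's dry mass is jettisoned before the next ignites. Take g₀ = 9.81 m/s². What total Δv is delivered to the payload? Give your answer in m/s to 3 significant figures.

Δv ≈ 8540 m/s

Ignition mass of stage 1 = 6,570+690 + 965+110 + 426 = 8,761 kg.
Stage 1: m₀ = 8,761 kg, m_f = 8,761 − 6,570 = 2,191 kg; Δv = 319×9.81×ln(3.999) = 3129.4×1.3860 ≈ 4337 m/s.
Stage 2: m₀ = 1,501 kg, m_f = 1,501 − 965 = 536 kg; Δv = 416×9.81×ln(2.8) = 4081.0×1.0298 ≈ 4202 m/s.
Total Δv = 4337 + 4202 = 8539 m/s.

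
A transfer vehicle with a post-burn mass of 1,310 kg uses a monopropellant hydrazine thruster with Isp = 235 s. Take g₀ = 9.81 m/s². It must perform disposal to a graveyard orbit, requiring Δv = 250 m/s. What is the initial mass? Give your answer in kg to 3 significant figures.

v_e = Isp · g₀ = 235 × 9.81 = 2305.3 m/s.
Using Δv = v_e ln(m₀/m_f): m₀/m_f = exp(Δv / v_e) = exp(250 / 2305.3) = exp(0.1084) = 1.1145.
m₀ = m_f × 1.1145 = 1,310 × 1.1145 = 1,460 kg.

initial mass ≈ 1460 kg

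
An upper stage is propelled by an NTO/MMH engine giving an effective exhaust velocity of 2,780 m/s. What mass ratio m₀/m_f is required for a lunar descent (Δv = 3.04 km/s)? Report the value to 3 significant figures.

mass ratio ≈ 2.98

m₀/m_f = exp(Δv / v_e) = exp(3040 / 2780.0) = exp(1.0935) = 2.9848.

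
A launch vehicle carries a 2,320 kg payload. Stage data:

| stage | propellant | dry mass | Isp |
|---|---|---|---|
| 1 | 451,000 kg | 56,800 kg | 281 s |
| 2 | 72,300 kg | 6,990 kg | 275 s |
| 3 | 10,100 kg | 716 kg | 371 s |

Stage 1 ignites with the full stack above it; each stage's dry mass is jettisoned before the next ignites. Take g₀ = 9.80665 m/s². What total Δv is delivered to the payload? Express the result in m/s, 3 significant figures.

Ignition mass of stage 1 = 451,000+56,800 + 72,300+6,990 + 10,100+716 + 2,320 = 600,226 kg.
Stage 1: m₀ = 600,226 kg, m_f = 600,226 − 451,000 = 149,226 kg; Δv = 281×9.80665×ln(4.022) = 2755.7×1.3918 ≈ 3835 m/s.
Stage 2: m₀ = 92,426 kg, m_f = 92,426 − 72,300 = 20,126 kg; Δv = 275×9.80665×ln(4.592) = 2696.8×1.5244 ≈ 4111 m/s.
Stage 3: m₀ = 13,136 kg, m_f = 13,136 − 10,100 = 3,036 kg; Δv = 371×9.80665×ln(4.327) = 3638.3×1.4648 ≈ 5329 m/s.
Total Δv = 3835 + 4111 + 5329 = 13275 m/s.

Δv ≈ 13300 m/s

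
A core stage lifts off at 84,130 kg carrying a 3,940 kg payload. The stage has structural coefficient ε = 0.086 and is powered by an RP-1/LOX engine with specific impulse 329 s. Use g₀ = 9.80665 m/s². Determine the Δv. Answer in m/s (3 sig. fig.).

Stage wet mass = m₀ − payload = 84,130 − 3,940 = 80,190 kg.
Stage dry mass = ε × stage wet mass = 0.086 × 80,190 = 6,896.34 kg.
Burnout mass m_f = stage dry + payload = 6,896.34 + 3,940 = 10,836.34 kg.
v_e = Isp · g₀ = 329 × 9.80665 = 3226.4 m/s.
Δv = v_e · ln(84,130/10,836.34) = 3226.4 × ln(7.764) = 3226.4 × 2.0495 ≈ 6612 m/s.

Δv ≈ 6610 m/s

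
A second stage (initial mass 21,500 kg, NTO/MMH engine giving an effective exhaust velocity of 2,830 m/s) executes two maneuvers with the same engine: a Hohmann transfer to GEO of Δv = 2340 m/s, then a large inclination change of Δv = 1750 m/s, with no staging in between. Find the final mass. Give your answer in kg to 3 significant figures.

After the first burn: m = 21500 × exp(−2340/2830.0) = 21500 × 0.43742 = 9,404.53 kg.
After the second burn: m = 9,404.53 × exp(−1750/2830.0) = 9,404.53 × 0.53882 = 5,067.35 kg.

final mass ≈ 5070 kg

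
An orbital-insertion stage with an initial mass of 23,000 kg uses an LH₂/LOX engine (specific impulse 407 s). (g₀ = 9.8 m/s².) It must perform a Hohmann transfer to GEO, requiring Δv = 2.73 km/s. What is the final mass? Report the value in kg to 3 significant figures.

v_e = Isp · g₀ = 407 × 9.8 = 3988.6 m/s.
From the ideal rocket equation, m₀/m_f = exp(Δv / v_e) = exp(2730 / 3988.6) = exp(0.6845) = 1.9827.
m_f = m₀ / 1.9827 = 23,000 / 1.9827 = 11,600.3 kg.

final mass ≈ 11600 kg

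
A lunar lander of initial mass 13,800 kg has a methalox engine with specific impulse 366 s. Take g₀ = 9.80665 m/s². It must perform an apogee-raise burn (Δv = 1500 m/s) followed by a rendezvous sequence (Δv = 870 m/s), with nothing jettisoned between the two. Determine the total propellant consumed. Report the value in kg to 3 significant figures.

v_e = Isp · g₀ = 366 × 9.80665 = 3589.2 m/s.
After the first burn: m = 13800 × exp(−1500/3589.2) = 13800 × 0.65842 = 9,086.2 kg.
After the second burn: m = 9,086.2 × exp(−870/3589.2) = 9,086.2 × 0.78475 = 7,130.4 kg.
Total propellant = m₀ − m_final = 13800 − 7,130.4 = 6,669.6 kg.

total propellant consumed ≈ 6670 kg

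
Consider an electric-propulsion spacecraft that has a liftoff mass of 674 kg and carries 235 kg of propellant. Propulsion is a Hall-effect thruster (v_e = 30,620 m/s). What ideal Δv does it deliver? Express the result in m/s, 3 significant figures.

Δv ≈ 13100 m/s

m_f = m₀ − m_prop = 674 − 235 = 439 kg.
Δv = v_e · ln(m₀/m_f) = 30620.0 × ln(1.535) = 30620.0 × 0.4287 ≈ 13127.7 m/s.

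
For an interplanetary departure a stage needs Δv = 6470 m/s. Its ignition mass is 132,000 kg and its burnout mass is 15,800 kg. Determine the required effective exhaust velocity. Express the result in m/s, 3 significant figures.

v_e ≈ 3050 m/s

ln(m₀/m_f) = ln(132000/15800) = ln(8.354) = 2.1228.
By the Tsiolkovsky rocket equation, v_e = Δv / ln(m₀/m_f) = 6470 / 2.1228 = 3047.9 m/s.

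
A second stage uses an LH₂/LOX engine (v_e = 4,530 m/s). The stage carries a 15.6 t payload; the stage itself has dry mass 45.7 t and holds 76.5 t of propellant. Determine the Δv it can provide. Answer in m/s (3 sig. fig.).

m₀ = payload + dry + propellant = 15.6 + 45.7 + 76.5 = 137.8 t.
m_f = payload + dry = 15.6 + 45.7 = 61.3 t.
From the ideal rocket equation, Δv = v_e · ln(m₀/m_f) = 4530.0 × ln(2.248) = 4530.0 × 0.8100 ≈ 3669.4 m/s.

Δv ≈ 3670 m/s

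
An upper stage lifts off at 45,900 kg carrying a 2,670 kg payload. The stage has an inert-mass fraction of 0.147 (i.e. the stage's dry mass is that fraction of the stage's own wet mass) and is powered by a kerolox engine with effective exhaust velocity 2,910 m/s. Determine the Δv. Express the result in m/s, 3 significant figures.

Δv ≈ 4730 m/s

Stage wet mass = m₀ − payload = 45,900 − 2,670 = 43,230 kg.
Stage dry mass = ε × stage wet mass = 0.147 × 43,230 = 6,354.81 kg.
Burnout mass m_f = stage dry + payload = 6,354.81 + 2,670 = 9,024.81 kg.
By the Tsiolkovsky rocket equation, Δv = v_e · ln(45,900/9,024.81) = 2910.0 × ln(5.086) = 2910.0 × 1.6265 ≈ 4733 m/s.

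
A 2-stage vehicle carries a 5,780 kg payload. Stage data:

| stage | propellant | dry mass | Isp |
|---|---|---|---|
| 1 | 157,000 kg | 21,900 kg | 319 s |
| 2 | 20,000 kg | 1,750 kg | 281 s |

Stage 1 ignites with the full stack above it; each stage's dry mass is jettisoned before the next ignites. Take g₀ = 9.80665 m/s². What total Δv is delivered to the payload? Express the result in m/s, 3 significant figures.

Δv ≈ 8040 m/s

Ignition mass of stage 1 = 157,000+21,900 + 20,000+1,750 + 5,780 = 206,430 kg.
Stage 1: m₀ = 206,430 kg, m_f = 206,430 − 157,000 = 49,430 kg; Δv = 319×9.80665×ln(4.176) = 3128.3×1.4294 ≈ 4472 m/s.
Stage 2: m₀ = 27,530 kg, m_f = 27,530 − 20,000 = 7,530 kg; Δv = 281×9.80665×ln(3.656) = 2755.7×1.2964 ≈ 3572 m/s.
Total Δv = 4472 + 3572 = 8044 m/s.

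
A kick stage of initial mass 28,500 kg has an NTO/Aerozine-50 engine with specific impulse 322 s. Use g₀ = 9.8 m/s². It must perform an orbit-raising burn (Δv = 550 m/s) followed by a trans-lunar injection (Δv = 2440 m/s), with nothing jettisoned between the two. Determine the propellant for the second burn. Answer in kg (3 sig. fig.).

v_e = Isp · g₀ = 322 × 9.8 = 3155.6 m/s.
After the first burn: m = 28500 × exp(−550/3155.6) = 28500 × 0.84005 = 23,941.4 kg.
After the second burn: m = 23,941.4 × exp(−2440/3155.6) = 23,941.4 × 0.46152 = 11,049.4 kg.
Second-burn propellant = 23,941.4 − 11,049.4 = 12,892 kg.

propellant for the second burn ≈ 12900 kg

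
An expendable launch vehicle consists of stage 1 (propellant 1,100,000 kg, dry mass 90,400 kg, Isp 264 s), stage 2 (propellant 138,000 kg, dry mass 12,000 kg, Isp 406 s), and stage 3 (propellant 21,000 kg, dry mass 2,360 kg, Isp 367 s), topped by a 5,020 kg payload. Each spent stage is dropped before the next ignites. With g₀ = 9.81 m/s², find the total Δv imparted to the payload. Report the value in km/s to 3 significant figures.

Ignition mass of stage 1 = 1,100,000+90,400 + 138,000+12,000 + 21,000+2,360 + 5,020 = 1,368,780 kg.
Stage 1: m₀ = 1,368,780 kg, m_f = 1,368,780 − 1,100,000 = 268,780 kg; Δv = 264×9.81×ln(5.093) = 2589.8×1.6278 ≈ 4216 m/s.
Stage 2: m₀ = 178,380 kg, m_f = 178,380 − 138,000 = 40,380 kg; Δv = 406×9.81×ln(4.418) = 3982.9×1.4856 ≈ 5917 m/s.
Stage 3: m₀ = 28,380 kg, m_f = 28,380 − 21,000 = 7,380 kg; Δv = 367×9.81×ln(3.846) = 3600.3×1.3469 ≈ 4849 m/s.
Total Δv = 4216 + 5917 + 4849 = 14982 m/s.

Δv ≈ 15.0 km/s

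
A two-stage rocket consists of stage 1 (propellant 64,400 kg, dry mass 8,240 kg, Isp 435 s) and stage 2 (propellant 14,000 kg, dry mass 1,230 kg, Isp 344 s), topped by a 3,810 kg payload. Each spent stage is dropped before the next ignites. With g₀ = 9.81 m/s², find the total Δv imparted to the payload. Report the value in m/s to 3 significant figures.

Δv ≈ 9660 m/s

Ignition mass of stage 1 = 64,400+8,240 + 14,000+1,230 + 3,810 = 91,680 kg.
Stage 1: m₀ = 91,680 kg, m_f = 91,680 − 64,400 = 27,280 kg; Δv = 435×9.81×ln(3.361) = 4267.4×1.2122 ≈ 5173 m/s.
Stage 2: m₀ = 19,040 kg, m_f = 19,040 − 14,000 = 5,040 kg; Δv = 344×9.81×ln(3.778) = 3374.6×1.3291 ≈ 4485 m/s.
Total Δv = 5173 + 4485 = 9658 m/s.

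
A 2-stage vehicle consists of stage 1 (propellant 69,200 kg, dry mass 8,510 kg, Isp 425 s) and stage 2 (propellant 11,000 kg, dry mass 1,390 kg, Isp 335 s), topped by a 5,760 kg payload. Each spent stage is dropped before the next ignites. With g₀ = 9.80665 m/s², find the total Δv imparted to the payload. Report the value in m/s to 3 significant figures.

Ignition mass of stage 1 = 69,200+8,510 + 11,000+1,390 + 5,760 = 95,860 kg.
Stage 1: m₀ = 95,860 kg, m_f = 95,860 − 69,200 = 26,660 kg; Δv = 425×9.80665×ln(3.596) = 4167.8×1.2797 ≈ 5334 m/s.
Stage 2: m₀ = 18,150 kg, m_f = 18,150 − 11,000 = 7,150 kg; Δv = 335×9.80665×ln(2.538) = 3285.2×0.9316 ≈ 3060 m/s.
Total Δv = 5334 + 3060 = 8394 m/s.

Δv ≈ 8390 m/s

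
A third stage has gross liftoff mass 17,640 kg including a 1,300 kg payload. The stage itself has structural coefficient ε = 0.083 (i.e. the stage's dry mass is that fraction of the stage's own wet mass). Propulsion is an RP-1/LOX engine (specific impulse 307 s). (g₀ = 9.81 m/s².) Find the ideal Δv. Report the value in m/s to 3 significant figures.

Δv ≈ 5700 m/s

Stage wet mass = m₀ − payload = 17,640 − 1,300 = 16,340 kg.
Stage dry mass = ε × stage wet mass = 0.083 × 16,340 = 1,356.22 kg.
Burnout mass m_f = stage dry + payload = 1,356.22 + 1,300 = 2,656.22 kg.
v_e = Isp · g₀ = 307 × 9.81 = 3011.7 m/s.
From the ideal rocket equation, Δv = v_e · ln(17,640/2,656.22) = 3011.7 × ln(6.641) = 3011.7 × 1.8933 ≈ 5702 m/s.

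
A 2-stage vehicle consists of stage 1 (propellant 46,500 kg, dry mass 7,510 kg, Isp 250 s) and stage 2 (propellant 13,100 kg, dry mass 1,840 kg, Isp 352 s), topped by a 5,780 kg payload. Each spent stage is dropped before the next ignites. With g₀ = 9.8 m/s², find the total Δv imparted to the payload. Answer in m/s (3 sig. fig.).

Δv ≈ 5840 m/s

Ignition mass of stage 1 = 46,500+7,510 + 13,100+1,840 + 5,780 = 74,730 kg.
Stage 1: m₀ = 74,730 kg, m_f = 74,730 − 46,500 = 28,230 kg; Δv = 250×9.8×ln(2.647) = 2450.0×0.9735 ≈ 2385 m/s.
Stage 2: m₀ = 20,720 kg, m_f = 20,720 − 13,100 = 7,620 kg; Δv = 352×9.8×ln(2.719) = 3449.6×1.0003 ≈ 3451 m/s.
Total Δv = 2385 + 3451 = 5836 m/s.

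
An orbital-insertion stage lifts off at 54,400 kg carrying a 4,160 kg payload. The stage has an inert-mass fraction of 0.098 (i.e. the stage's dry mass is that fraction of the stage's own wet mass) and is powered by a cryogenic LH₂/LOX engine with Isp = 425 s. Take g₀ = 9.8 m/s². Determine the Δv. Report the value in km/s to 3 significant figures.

Stage wet mass = m₀ − payload = 54,400 − 4,160 = 50,240 kg.
Stage dry mass = ε × stage wet mass = 0.098 × 50,240 = 4,923.52 kg.
Burnout mass m_f = stage dry + payload = 4,923.52 + 4,160 = 9,083.52 kg.
v_e = Isp · g₀ = 425 × 9.8 = 4165.0 m/s.
Δv = v_e · ln(54,400/9,083.52) = 4165.0 × ln(5.989) = 4165.0 × 1.7899 ≈ 7455 m/s.

Δv ≈ 7.45 km/s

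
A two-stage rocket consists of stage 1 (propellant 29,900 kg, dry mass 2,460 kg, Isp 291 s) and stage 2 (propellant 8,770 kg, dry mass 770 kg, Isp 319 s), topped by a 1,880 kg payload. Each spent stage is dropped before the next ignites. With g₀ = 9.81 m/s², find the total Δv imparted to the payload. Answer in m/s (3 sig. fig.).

Δv ≈ 7850 m/s

Ignition mass of stage 1 = 29,900+2,460 + 8,770+770 + 1,880 = 43,780 kg.
Stage 1: m₀ = 43,780 kg, m_f = 43,780 − 29,900 = 13,880 kg; Δv = 291×9.81×ln(3.154) = 2854.7×1.1487 ≈ 3279 m/s.
Stage 2: m₀ = 11,420 kg, m_f = 11,420 − 8,770 = 2,650 kg; Δv = 319×9.81×ln(4.309) = 3129.4×1.4608 ≈ 4571 m/s.
Total Δv = 3279 + 4571 = 7850 m/s.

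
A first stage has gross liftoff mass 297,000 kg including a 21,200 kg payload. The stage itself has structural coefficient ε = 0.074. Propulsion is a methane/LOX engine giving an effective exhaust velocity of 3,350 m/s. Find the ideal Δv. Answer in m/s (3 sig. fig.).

Stage wet mass = m₀ − payload = 297,000 − 21,200 = 275,800 kg.
Stage dry mass = ε × stage wet mass = 0.074 × 275,800 = 20,409.2 kg.
Burnout mass m_f = stage dry + payload = 20,409.2 + 21,200 = 41,609.2 kg.
Δv = v_e · ln(297,000/41,609.2) = 3350.0 × ln(7.138) = 3350.0 × 1.9654 ≈ 6584 m/s.

Δv ≈ 6580 m/s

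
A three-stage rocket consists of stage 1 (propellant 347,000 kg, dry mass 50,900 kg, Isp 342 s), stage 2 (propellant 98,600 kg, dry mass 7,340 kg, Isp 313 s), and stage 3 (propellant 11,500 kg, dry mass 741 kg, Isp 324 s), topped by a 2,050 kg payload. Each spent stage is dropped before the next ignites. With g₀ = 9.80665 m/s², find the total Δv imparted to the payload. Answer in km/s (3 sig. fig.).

Δv ≈ 14.2 km/s

Ignition mass of stage 1 = 347,000+50,900 + 98,600+7,340 + 11,500+741 + 2,050 = 518,131 kg.
Stage 1: m₀ = 518,131 kg, m_f = 518,131 − 347,000 = 171,131 kg; Δv = 342×9.80665×ln(3.028) = 3353.9×1.1078 ≈ 3715 m/s.
Stage 2: m₀ = 120,231 kg, m_f = 120,231 − 98,600 = 21,631 kg; Δv = 313×9.80665×ln(5.558) = 3069.5×1.7153 ≈ 5265 m/s.
Stage 3: m₀ = 14,291 kg, m_f = 14,291 − 11,500 = 2,791 kg; Δv = 324×9.80665×ln(5.12) = 3177.4×1.6332 ≈ 5189 m/s.
Total Δv = 3715 + 5265 + 5189 = 14169 m/s.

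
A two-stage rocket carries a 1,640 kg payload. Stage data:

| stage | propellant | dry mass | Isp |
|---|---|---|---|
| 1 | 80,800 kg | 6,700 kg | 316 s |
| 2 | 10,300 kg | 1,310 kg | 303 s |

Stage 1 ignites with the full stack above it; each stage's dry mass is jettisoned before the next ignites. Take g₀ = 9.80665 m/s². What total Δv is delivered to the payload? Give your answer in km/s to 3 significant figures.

Δv ≈ 9.48 km/s

Ignition mass of stage 1 = 80,800+6,700 + 10,300+1,310 + 1,640 = 100,750 kg.
Stage 1: m₀ = 100,750 kg, m_f = 100,750 − 80,800 = 19,950 kg; Δv = 316×9.80665×ln(5.05) = 3098.9×1.6194 ≈ 5018 m/s.
Stage 2: m₀ = 13,250 kg, m_f = 13,250 − 10,300 = 2,950 kg; Δv = 303×9.80665×ln(4.492) = 2971.4×1.5022 ≈ 4464 m/s.
Total Δv = 5018 + 4464 = 9482 m/s.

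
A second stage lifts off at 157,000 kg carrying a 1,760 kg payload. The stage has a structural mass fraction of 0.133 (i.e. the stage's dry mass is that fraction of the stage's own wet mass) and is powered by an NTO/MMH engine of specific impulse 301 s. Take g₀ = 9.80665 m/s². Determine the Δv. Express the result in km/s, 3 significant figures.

Δv ≈ 5.75 km/s

Stage wet mass = m₀ − payload = 157,000 − 1,760 = 155,240 kg.
Stage dry mass = ε × stage wet mass = 0.133 × 155,240 = 20,646.9 kg.
Burnout mass m_f = stage dry + payload = 20,646.9 + 1,760 = 22,406.9 kg.
v_e = Isp · g₀ = 301 × 9.80665 = 2951.8 m/s.
Δv = v_e · ln(157,000/22,406.9) = 2951.8 × ln(7.007) = 2951.8 × 1.9469 ≈ 5747 m/s.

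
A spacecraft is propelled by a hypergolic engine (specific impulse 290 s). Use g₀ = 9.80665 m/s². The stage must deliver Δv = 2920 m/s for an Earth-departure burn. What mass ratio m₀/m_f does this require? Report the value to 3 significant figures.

mass ratio ≈ 2.79

v_e = Isp · g₀ = 290 × 9.80665 = 2843.9 m/s.
By the Tsiolkovsky rocket equation, m₀/m_f = exp(Δv / v_e) = exp(2920 / 2843.9) = exp(1.0267) = 2.7920.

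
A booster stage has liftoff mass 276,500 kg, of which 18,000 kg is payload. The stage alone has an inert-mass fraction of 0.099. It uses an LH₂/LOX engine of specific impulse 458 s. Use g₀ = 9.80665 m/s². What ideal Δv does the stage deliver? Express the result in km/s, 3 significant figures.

Stage wet mass = m₀ − payload = 276,500 − 18,000 = 258,500 kg.
Stage dry mass = ε × stage wet mass = 0.099 × 258,500 = 25,591.5 kg.
Burnout mass m_f = stage dry + payload = 25,591.5 + 18,000 = 43,591.5 kg.
v_e = Isp · g₀ = 458 × 9.80665 = 4491.4 m/s.
Rocket equation: Δv = v_e · ln(276,500/43,591.5) = 4491.4 × ln(6.343) = 4491.4 × 1.8473 ≈ 8297 m/s.

Δv ≈ 8.30 km/s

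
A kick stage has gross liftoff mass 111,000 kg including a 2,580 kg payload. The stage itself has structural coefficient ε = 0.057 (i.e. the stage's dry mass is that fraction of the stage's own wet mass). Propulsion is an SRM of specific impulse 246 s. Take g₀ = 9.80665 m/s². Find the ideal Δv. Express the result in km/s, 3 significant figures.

Stage wet mass = m₀ − payload = 111,000 − 2,580 = 108,420 kg.
Stage dry mass = ε × stage wet mass = 0.057 × 108,420 = 6,179.94 kg.
Burnout mass m_f = stage dry + payload = 6,179.94 + 2,580 = 8,759.94 kg.
v_e = Isp · g₀ = 246 × 9.80665 = 2412.4 m/s.
By the Tsiolkovsky rocket equation, Δv = v_e · ln(111,000/8,759.94) = 2412.4 × ln(12.67) = 2412.4 × 2.5393 ≈ 6126 m/s.

Δv ≈ 6.13 km/s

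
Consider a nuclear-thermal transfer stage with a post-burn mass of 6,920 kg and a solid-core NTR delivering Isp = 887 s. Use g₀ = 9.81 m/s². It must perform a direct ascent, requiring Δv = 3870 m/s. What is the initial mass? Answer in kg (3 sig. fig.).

v_e = Isp · g₀ = 887 × 9.81 = 8701.5 m/s.
From the ideal rocket equation, m₀/m_f = exp(Δv / v_e) = exp(3870 / 8701.5) = exp(0.4448) = 1.5601.
m₀ = m_f × 1.5601 = 6,920 × 1.5601 = 10,795.9 kg.

initial mass ≈ 10800 kg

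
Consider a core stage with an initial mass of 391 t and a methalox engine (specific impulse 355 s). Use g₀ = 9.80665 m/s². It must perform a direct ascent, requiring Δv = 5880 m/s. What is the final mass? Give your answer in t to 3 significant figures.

v_e = Isp · g₀ = 355 × 9.80665 = 3481.4 m/s.
Using Δv = v_e ln(m₀/m_f): m₀/m_f = exp(Δv / v_e) = exp(5880 / 3481.4) = exp(1.6890) = 5.4140.
m_f = m₀ / 5.4140 = 391 / 5.4140 = 72.2202 t.

final mass ≈ 72.2 t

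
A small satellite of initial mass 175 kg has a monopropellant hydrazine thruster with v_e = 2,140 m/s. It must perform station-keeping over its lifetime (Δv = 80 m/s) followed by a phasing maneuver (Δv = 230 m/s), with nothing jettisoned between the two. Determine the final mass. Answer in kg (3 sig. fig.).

After the first burn: m = 175 × exp(−80/2140.0) = 175 × 0.96331 = 168.579 kg.
After the second burn: m = 168.579 × exp(−230/2140.0) = 168.579 × 0.89810 = 151.401 kg.

final mass ≈ 151 kg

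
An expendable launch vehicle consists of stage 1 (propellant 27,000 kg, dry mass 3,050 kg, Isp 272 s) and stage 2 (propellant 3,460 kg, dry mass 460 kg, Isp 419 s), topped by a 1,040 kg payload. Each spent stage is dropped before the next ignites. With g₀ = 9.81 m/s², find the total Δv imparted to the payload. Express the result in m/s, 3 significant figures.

Δv ≈ 8850 m/s

Ignition mass of stage 1 = 27,000+3,050 + 3,460+460 + 1,040 = 35,010 kg.
Stage 1: m₀ = 35,010 kg, m_f = 35,010 − 27,000 = 8,010 kg; Δv = 272×9.81×ln(4.371) = 2668.3×1.4749 ≈ 3936 m/s.
Stage 2: m₀ = 4,960 kg, m_f = 4,960 − 3,460 = 1,500 kg; Δv = 419×9.81×ln(3.307) = 4110.4×1.1959 ≈ 4916 m/s.
Total Δv = 3936 + 4916 = 8852 m/s.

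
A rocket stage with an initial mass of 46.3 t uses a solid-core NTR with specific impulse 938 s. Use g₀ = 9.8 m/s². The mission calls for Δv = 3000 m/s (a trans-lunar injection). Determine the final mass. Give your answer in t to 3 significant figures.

v_e = Isp · g₀ = 938 × 9.8 = 9192.4 m/s.
By the Tsiolkovsky rocket equation, m₀/m_f = exp(Δv / v_e) = exp(3000 / 9192.4) = exp(0.3264) = 1.3859.
m_f = m₀ / 1.3859 = 46.3 / 1.3859 = 33.4079 t.

final mass ≈ 33.4 t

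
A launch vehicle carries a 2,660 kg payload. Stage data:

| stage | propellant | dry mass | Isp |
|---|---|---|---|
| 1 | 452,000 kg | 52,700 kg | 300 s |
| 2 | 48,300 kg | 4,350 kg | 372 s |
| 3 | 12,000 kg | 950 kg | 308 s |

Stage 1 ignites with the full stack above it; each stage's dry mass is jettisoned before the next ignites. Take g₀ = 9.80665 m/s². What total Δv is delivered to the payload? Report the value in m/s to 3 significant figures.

Δv ≈ 13500 m/s

Ignition mass of stage 1 = 452,000+52,700 + 48,300+4,350 + 12,000+950 + 2,660 = 572,960 kg.
Stage 1: m₀ = 572,960 kg, m_f = 572,960 − 452,000 = 120,960 kg; Δv = 300×9.80665×ln(4.737) = 2942.0×1.5554 ≈ 4576 m/s.
Stage 2: m₀ = 68,260 kg, m_f = 68,260 − 48,300 = 19,960 kg; Δv = 372×9.80665×ln(3.42) = 3648.1×1.2296 ≈ 4486 m/s.
Stage 3: m₀ = 15,610 kg, m_f = 15,610 − 12,000 = 3,610 kg; Δv = 308×9.80665×ln(4.324) = 3020.4×1.4642 ≈ 4423 m/s.
Total Δv = 4576 + 4486 + 4423 = 13485 m/s.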